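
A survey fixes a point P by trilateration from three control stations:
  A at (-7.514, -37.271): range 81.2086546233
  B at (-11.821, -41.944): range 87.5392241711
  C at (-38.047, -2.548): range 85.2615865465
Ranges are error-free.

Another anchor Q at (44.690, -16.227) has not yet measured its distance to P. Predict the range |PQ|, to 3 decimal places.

eq1: (x + 7.514)² + (y + 37.271)² = 81.2086546233²
eq2: (x + 11.821)² + (y + 41.944)² = 87.5392241711²
eq3: (x + 38.047)² + (y + 2.548)² = 85.2615865465²
eq1−eq3, eq1−eq2 (x²,y² cancel):
  -61.066·x + 69.446·y = -666.213679
  -8.614·x − 9.346·y = -614.822643
det = -61.066·-9.346 − 69.446·-8.614 = 1168.930680
x = (-666.213679·-9.346 − 69.446·-614.822643) / 1168.930680 = 41.853129
y = (-61.066·-614.822643 − -666.213679·-8.614) / 1168.930680 = 27.209479
|P − Q| = √((41.853129 − 44.690)² + (27.209479 − -16.227)²) = 43.529020

43.529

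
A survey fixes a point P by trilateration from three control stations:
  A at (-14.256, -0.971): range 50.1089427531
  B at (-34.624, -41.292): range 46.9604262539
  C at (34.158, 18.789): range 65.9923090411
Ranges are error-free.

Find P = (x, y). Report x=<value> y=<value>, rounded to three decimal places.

eq1: (x + 14.256)² + (y + 0.971)² = 50.1089427531²
eq2: (x + 34.624)² + (y + 41.292)² = 46.9604262539²
eq3: (x − 34.158)² + (y − 18.789)² = 65.9923090411²
eq1−eq3, eq1−eq2 (x²,y² cancel):
  96.828·x + 39.520·y = -528.459601
  -40.736·x − 80.642·y = 3005.298773
det = 96.828·-80.642 − 39.520·-40.736 = -6198.516856
x = (-528.459601·-80.642 − 39.520·3005.298773) / -6198.516856 = 12.285740
y = (96.828·3005.298773 − -528.459601·-40.736) / -6198.516856 = -43.473261

x=12.286 y=-43.473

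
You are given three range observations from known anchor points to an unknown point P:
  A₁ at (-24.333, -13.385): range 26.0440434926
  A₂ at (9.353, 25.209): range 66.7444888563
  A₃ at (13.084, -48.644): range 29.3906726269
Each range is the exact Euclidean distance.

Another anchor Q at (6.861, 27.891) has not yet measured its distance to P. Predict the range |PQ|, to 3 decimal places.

68.462

eq1: (x + 24.333)² + (y + 13.385)² = 26.0440434926²
eq2: (x − 9.353)² + (y − 25.209)² = 66.7444888563²
eq3: (x − 13.084)² + (y + 48.644)² = 29.3906726269²
eq2−eq3, eq2−eq1 (x²,y² cancel):
  7.462·x − 147.706·y = 5405.472657
  -67.372·x − 77.188·y = 3824.815415
det = 7.462·-77.188 − -147.706·-67.372 = -10527.225488
x = (5405.472657·-77.188 − -147.706·3824.815415) / -10527.225488 = -14.031291
y = (7.462·3824.815415 − 5405.472657·-67.372) / -10527.225488 = -37.305012
|P − Q| = √((-14.031291 − 6.861)² + (-37.305012 − 27.891)²) = 68.461725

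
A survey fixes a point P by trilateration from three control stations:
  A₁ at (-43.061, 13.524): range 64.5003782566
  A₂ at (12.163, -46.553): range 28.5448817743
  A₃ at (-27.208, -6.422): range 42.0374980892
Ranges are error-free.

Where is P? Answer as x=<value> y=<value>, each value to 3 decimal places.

eq1: (x + 43.061)² + (y − 13.524)² = 64.5003782566²
eq2: (x − 12.163)² + (y + 46.553)² = 28.5448817743²
eq3: (x + 27.208)² + (y + 6.422)² = 42.0374980892²
eq1−eq2, eq1−eq3 (x²,y² cancel):
  110.448·x − 120.154·y = 3623.460601
  31.706·x − 39.892·y = 1137.516601
det = 110.448·-39.892 − -120.154·31.706 = -596.388892
x = (3623.460601·-39.892 − -120.154·1137.516601) / -596.388892 = 13.195954
y = (110.448·1137.516601 − 3623.460601·31.706) / -596.388892 = -18.026814

x=13.196 y=-18.027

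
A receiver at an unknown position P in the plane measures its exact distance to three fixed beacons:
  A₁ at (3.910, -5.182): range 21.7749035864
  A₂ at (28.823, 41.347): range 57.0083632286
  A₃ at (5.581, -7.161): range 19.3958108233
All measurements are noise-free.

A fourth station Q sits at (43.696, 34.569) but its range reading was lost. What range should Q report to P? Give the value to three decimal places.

eq1: (x − 3.910)² + (y + 5.182)² = 21.7749035864²
eq2: (x − 28.823)² + (y − 41.347)² = 57.0083632286²
eq3: (x − 5.581)² + (y + 7.161)² = 19.3958108233²
eq3−eq1, eq3−eq2 (x²,y² cancel):
  -3.342·x + 3.958·y = -138.235207
  46.484·x + 97.016·y = -415.843745
det = -3.342·97.016 − 3.958·46.484 = -508.211144
x = (-138.235207·97.016 − 3.958·-415.843745) / -508.211144 = 23.150058
y = (-3.342·-415.843745 − -138.235207·46.484) / -508.211144 = -15.378402
|P − Q| = √((23.150058 − 43.696)² + (-15.378402 − 34.569)²) = 54.008135

54.008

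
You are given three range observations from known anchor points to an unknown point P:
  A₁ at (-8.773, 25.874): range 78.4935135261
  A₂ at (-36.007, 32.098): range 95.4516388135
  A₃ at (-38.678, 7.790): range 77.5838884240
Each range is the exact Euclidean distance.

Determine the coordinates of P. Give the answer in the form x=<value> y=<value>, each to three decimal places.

eq1: (x + 8.773)² + (y − 25.874)² = 78.4935135261²
eq2: (x + 36.007)² + (y − 32.098)² = 95.4516388135²
eq3: (x + 38.678)² + (y − 7.790)² = 77.5838884240²
eq3−eq2, eq3−eq1 (x²,y² cancel):
  5.342·x + 48.616·y = -2321.641740
  59.810·x + 36.168·y = -952.214302
det = 5.342·36.168 − 48.616·59.810 = -2714.513504
x = (-2321.641740·36.168 − 48.616·-952.214302) / -2714.513504 = 13.879573
y = (5.342·-952.214302 − -2321.641740·59.810) / -2714.513504 = -49.279793

x=13.880 y=-49.280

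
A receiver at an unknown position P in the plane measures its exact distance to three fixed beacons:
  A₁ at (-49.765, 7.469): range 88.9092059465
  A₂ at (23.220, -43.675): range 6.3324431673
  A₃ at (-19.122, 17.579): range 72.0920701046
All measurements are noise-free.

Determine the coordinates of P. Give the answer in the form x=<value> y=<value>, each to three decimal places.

x=26.488 y=-38.251

eq1: (x + 49.765)² + (y − 7.469)² = 88.9092059465²
eq2: (x − 23.220)² + (y + 43.675)² = 6.3324431673²
eq3: (x + 19.122)² + (y − 17.579)² = 72.0920701046²
eq3−eq1, eq3−eq2 (x²,y² cancel):
  -61.286·x − 20.220·y = -849.911269
  84.684·x − 122.508·y = 6929.168636
det = -61.286·-122.508 − -20.220·84.684 = 9220.335768
x = (-849.911269·-122.508 − -20.220·6929.168636) / 9220.335768 = 26.488051
y = (-61.286·6929.168636 − -849.911269·84.684) / 9220.335768 = -38.251009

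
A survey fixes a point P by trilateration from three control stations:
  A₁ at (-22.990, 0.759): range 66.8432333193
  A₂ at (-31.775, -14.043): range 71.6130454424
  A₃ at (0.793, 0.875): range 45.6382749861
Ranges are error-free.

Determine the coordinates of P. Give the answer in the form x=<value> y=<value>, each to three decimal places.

x=39.166 y=-23.830

eq1: (x + 22.990)² + (y − 0.759)² = 66.8432333193²
eq2: (x + 31.775)² + (y + 14.043)² = 71.6130454424²
eq3: (x − 0.793)² + (y − 0.875)² = 45.6382749861²
eq2−eq3, eq2−eq1 (x²,y² cancel):
  65.136·x + 29.836·y = 1840.114134
  17.570·x + 29.604·y = -17.329856
det = 65.136·29.604 − 29.836·17.570 = 1404.067624
x = (1840.114134·29.604 − 29.836·-17.329856) / 1404.067624 = 39.166057
y = (65.136·-17.329856 − 1840.114134·17.570) / 1404.067624 = -23.830478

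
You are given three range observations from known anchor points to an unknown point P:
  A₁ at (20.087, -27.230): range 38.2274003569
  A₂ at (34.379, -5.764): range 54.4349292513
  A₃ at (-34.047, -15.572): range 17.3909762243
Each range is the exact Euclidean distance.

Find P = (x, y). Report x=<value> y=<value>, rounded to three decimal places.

x=-17.716 y=-21.551

eq1: (x − 20.087)² + (y + 27.230)² = 38.2274003569²
eq2: (x − 34.379)² + (y + 5.764)² = 54.4349292513²
eq3: (x + 34.047)² + (y + 15.572)² = 17.3909762243²
eq1−eq3, eq1−eq2 (x²,y² cancel):
  -108.268·x + 23.316·y = 1415.613008
  28.584·x + 42.932·y = -1431.648517
det = -108.268·42.932 − 23.316·28.584 = -5314.626320
x = (1415.613008·42.932 − 23.316·-1431.648517) / -5314.626320 = -17.716281
y = (-108.268·-1431.648517 − 1415.613008·28.584) / -5314.626320 = -21.551438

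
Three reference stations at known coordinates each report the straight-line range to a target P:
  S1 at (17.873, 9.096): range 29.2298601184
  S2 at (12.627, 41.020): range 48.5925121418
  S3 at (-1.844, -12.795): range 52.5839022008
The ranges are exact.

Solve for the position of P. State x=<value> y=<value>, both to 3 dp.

x=47.002 y=6.675

eq1: (x − 17.873)² + (y − 9.096)² = 29.2298601184²
eq2: (x − 12.627)² + (y − 41.020)² = 48.5925121418²
eq3: (x + 1.844)² + (y + 12.795)² = 52.5839022008²
eq3−eq2, eq3−eq1 (x²,y² cancel):
  28.942·x + 107.630·y = 2078.803702
  39.434·x + 43.782·y = 2145.751032
det = 28.942·43.782 − 107.630·39.434 = -2977.142776
x = (2078.803702·43.782 − 107.630·2145.751032) / -2977.142776 = 47.002448
y = (28.942·2145.751032 − 2078.803702·39.434) / -2977.142776 = 6.675266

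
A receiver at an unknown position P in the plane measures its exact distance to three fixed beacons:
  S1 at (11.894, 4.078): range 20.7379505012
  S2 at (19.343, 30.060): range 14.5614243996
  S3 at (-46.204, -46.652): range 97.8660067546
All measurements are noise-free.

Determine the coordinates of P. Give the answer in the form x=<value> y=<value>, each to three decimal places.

x=27.354 y=17.900

eq1: (x − 11.894)² + (y − 4.078)² = 20.7379505012²
eq2: (x − 19.343)² + (y − 30.060)² = 14.5614243996²
eq3: (x + 46.204)² + (y + 46.652)² = 97.8660067546²
eq1−eq2, eq1−eq3 (x²,y² cancel):
  14.898·x + 51.964·y = 1337.685439
  -116.196·x − 101.460·y = -4994.571287
det = 14.898·-101.460 − 51.964·-116.196 = 4526.457864
x = (1337.685439·-101.460 − 51.964·-4994.571287) / 4526.457864 = 27.353914
y = (14.898·-4994.571287 − 1337.685439·-116.196) / 4526.457864 = 17.900216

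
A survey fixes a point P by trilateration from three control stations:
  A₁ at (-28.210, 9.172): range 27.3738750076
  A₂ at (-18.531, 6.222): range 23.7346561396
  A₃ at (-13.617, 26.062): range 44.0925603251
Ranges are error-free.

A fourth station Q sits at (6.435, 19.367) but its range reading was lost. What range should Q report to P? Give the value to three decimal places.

46.063

eq1: (x + 28.210)² + (y − 9.172)² = 27.3738750076²
eq2: (x + 18.531)² + (y − 6.222)² = 23.7346561396²
eq3: (x + 13.617)² + (y − 26.062)² = 44.0925603251²
eq3−eq1, eq3−eq2 (x²,y² cancel):
  -29.186·x − 33.780·y = 1210.103994
  -9.828·x − 39.680·y = 898.280686
det = -29.186·-39.680 − -33.780·-9.828 = 826.110640
x = (1210.103994·-39.680 − -33.780·898.280686) / 826.110640 = -21.393024
y = (-29.186·898.280686 − 1210.103994·-9.828) / 826.110640 = -17.339467
|P − Q| = √((-21.393024 − 6.435)² + (-17.339467 − 19.367)²) = 46.062606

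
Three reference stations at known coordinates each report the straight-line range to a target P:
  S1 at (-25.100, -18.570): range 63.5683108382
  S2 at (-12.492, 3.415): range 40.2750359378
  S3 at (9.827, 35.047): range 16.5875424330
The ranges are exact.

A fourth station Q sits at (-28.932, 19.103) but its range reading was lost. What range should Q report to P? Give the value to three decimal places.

51.317

eq1: (x + 25.100)² + (y + 18.570)² = 63.5683108382²
eq2: (x + 12.492)² + (y − 3.415)² = 40.2750359378²
eq3: (x − 9.827)² + (y − 35.047)² = 16.5875424330²
eq2−eq3, eq2−eq1 (x²,y² cancel):
  44.638·x + 63.264·y = 2504.081805
  -25.216·x − 43.970·y = -1611.709012
det = 44.638·-43.970 − 63.264·-25.216 = -367.467836
x = (2504.081805·-43.970 − 63.264·-1611.709012) / -367.467836 = 22.155185
y = (44.638·-1611.709012 − 2504.081805·-25.216) / -367.467836 = 23.949144
|P − Q| = √((22.155185 − -28.932)² + (23.949144 − 19.103)²) = 51.316524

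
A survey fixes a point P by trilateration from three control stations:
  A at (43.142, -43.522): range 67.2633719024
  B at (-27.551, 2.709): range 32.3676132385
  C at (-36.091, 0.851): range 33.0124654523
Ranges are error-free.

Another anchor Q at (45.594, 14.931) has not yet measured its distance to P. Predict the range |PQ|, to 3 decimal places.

81.266

eq1: (x − 43.142)² + (y + 43.522)² = 67.2633719024²
eq2: (x + 27.551)² + (y − 2.709)² = 32.3676132385²
eq3: (x + 36.091)² + (y − 0.851)² = 33.0124654523²
eq2−eq3, eq2−eq1 (x²,y² cancel):
  -17.080·x − 3.716·y = 494.727712
  141.386·x − 92.462·y = -487.698447
det = -17.080·-92.462 − -3.716·141.386 = 2104.641336
x = (494.727712·-92.462 − -3.716·-487.698447) / 2104.641336 = -22.595680
y = (-17.080·-487.698447 − 494.727712·141.386) / 2104.641336 = -29.277047
|P − Q| = √((-22.595680 − 45.594)² + (-29.277047 − 14.931)²) = 81.266129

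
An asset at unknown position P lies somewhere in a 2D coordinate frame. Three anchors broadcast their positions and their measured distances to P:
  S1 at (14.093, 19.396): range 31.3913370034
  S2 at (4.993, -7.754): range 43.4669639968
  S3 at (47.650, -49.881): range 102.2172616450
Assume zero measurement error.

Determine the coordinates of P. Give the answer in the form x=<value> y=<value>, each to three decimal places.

x=-15.172 y=30.752

eq1: (x − 14.093)² + (y − 19.396)² = 31.3913370034²
eq2: (x − 4.993)² + (y + 7.754)² = 43.4669639968²
eq3: (x − 47.650)² + (y + 49.881)² = 102.2172616450²
eq1−eq2, eq1−eq3 (x²,y² cancel):
  -18.200·x − 54.300·y = -1393.723820
  67.114·x − 138.554·y = -5279.133343
det = -18.200·-138.554 − -54.300·67.114 = 6165.973000
x = (-1393.723820·-138.554 − -54.300·-5279.133343) / 6165.973000 = -15.172128
y = (-18.200·-5279.133343 − -1393.723820·67.114) / 6165.973000 = 30.752423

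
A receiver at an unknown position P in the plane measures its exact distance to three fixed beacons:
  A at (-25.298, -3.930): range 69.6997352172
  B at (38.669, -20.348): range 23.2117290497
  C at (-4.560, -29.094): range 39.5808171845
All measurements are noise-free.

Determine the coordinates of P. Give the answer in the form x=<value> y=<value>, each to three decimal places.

eq1: (x + 25.298)² + (y + 3.930)² = 69.6997352172²
eq2: (x − 38.669)² + (y + 20.348)² = 23.2117290497²
eq3: (x + 4.560)² + (y + 29.094)² = 39.5808171845²
eq2−eq1, eq2−eq3 (x²,y² cancel):
  -127.934·x + 32.836·y = -5573.167685
  -86.458·x − 17.492·y = -2069.934953
det = -127.934·-17.492 − 32.836·-86.458 = 5076.756416
x = (-5573.167685·-17.492 − 32.836·-2069.934953) / 5076.756416 = 32.590540
y = (-127.934·-2069.934953 − -5573.167685·-86.458) / 5076.756416 = -42.749712

x=32.591 y=-42.750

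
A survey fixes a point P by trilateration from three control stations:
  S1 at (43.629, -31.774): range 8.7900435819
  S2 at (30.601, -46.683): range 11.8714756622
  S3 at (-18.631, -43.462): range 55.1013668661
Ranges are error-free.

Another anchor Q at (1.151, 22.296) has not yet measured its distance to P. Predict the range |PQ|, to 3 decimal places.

67.990

eq1: (x − 43.629)² + (y + 31.774)² = 8.7900435819²
eq2: (x − 30.601)² + (y + 46.683)² = 11.8714756622²
eq3: (x + 18.631)² + (y + 43.462)² = 55.1013668661²
eq3−eq1, eq3−eq2 (x²,y² cancel):
  124.520·x + 23.376·y = 3635.912876
  98.464·x − 6.442·y = 3774.892781
det = 124.520·-6.442 − 23.376·98.464 = -3103.852304
x = (3635.912876·-6.442 − 23.376·3774.892781) / -3103.852304 = 35.976082
y = (124.520·3774.892781 − 3635.912876·98.464) / -3103.852304 = -36.098085
|P − Q| = √((35.976082 − 1.151)² + (-36.098085 − 22.296)²) = 67.990113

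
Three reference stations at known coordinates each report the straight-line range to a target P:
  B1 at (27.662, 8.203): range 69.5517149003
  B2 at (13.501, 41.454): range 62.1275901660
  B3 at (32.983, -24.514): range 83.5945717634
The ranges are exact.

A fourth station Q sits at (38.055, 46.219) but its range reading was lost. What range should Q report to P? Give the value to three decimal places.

86.422

eq1: (x − 27.662)² + (y − 8.203)² = 69.5517149003²
eq2: (x − 13.501)² + (y − 41.454)² = 62.1275901660²
eq3: (x − 32.983)² + (y + 24.514)² = 83.5945717634²
eq1−eq2, eq1−eq3 (x²,y² cancel):
  -28.322·x + 66.502·y = 2045.839250
  10.642·x − 65.434·y = -1294.272351
det = -28.322·-65.434 − 66.502·10.642 = 1145.507464
x = (2045.839250·-65.434 − 66.502·-1294.272351) / 1145.507464 = -41.724517
y = (-28.322·-1294.272351 − 2045.839250·10.642) / 1145.507464 = 12.993857
|P − Q| = √((-41.724517 − 38.055)² + (12.993857 − 46.219)²) = 86.421533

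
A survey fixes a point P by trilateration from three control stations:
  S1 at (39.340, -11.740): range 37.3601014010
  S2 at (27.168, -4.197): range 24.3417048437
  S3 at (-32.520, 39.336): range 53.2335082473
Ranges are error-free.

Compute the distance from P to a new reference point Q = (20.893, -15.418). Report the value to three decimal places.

33.211

eq1: (x − 39.340)² + (y + 11.740)² = 37.3601014010²
eq2: (x − 27.168)² + (y + 4.197)² = 24.3417048437²
eq3: (x + 32.520)² + (y − 39.336)² = 53.2335082473²
eq3−eq1, eq3−eq2 (x²,y² cancel):
  143.720·x − 102.152·y = 518.621128
  119.376·x − 87.066·y = 392.131543
det = 143.720·-87.066 − -102.152·119.376 = -318.628368
x = (518.621128·-87.066 − -102.152·392.131543) / -318.628368 = 15.997464
y = (143.720·392.131543 − 518.621128·119.376) / -318.628368 = 17.430245
|P − Q| = √((15.997464 − 20.893)² + (17.430245 − -15.418)²) = 33.211044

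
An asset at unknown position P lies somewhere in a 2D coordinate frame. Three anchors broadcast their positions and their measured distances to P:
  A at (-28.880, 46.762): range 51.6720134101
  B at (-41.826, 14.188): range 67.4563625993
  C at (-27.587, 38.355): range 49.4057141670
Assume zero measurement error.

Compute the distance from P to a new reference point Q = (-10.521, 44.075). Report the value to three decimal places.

eq1: (x + 28.880)² + (y − 46.762)² = 51.6720134101²
eq2: (x + 41.826)² + (y − 14.188)² = 67.4563625993²
eq3: (x + 27.587)² + (y − 38.355)² = 49.4057141670²
eq2−eq3, eq2−eq1 (x²,y² cancel):
  28.478·x + 48.334·y = 2390.871237
  25.892·x + 65.148·y = 2950.389309
det = 28.478·65.148 − 48.334·25.892 = 603.820816
x = (2390.871237·65.148 − 48.334·2950.389309) / 603.820816 = 21.788521
y = (28.478·2950.389309 − 2390.871237·25.892) / 603.820816 = 36.628000
|P − Q| = √((21.788521 − -10.521)² + (36.628000 − 44.075)²) = 33.156643

33.157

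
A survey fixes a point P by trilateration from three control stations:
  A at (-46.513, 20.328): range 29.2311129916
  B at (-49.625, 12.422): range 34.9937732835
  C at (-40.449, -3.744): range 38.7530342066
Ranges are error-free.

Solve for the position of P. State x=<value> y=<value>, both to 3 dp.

x=-18.327 y=28.074

eq1: (x + 46.513)² + (y − 20.328)² = 29.2311129916²
eq2: (x + 49.625)² + (y − 12.422)² = 34.9937732835²
eq3: (x + 40.449)² + (y + 3.744)² = 38.7530342066²
eq3−eq2, eq3−eq1 (x²,y² cancel):
  -18.352·x + 32.332·y = 1244.041064
  -12.128·x + 48.144·y = 1573.887309
det = -18.352·48.144 − 32.332·-12.128 = -491.416192
x = (1244.041064·48.144 − 32.332·1573.887309) / -491.416192 = -18.327008
y = (-18.352·1573.887309 − 1244.041064·-12.128) / -491.416192 = 28.074472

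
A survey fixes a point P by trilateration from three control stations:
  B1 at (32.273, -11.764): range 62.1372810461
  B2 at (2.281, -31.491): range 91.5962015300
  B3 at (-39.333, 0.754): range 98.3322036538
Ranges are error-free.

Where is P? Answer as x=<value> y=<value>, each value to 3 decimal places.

x=46.506 y=48.721

eq1: (x − 32.273)² + (y + 11.764)² = 62.1372810461²
eq2: (x − 2.281)² + (y + 31.491)² = 91.5962015300²
eq3: (x + 39.333)² + (y − 0.754)² = 98.3322036538²
eq2−eq1, eq2−eq3 (x²,y² cancel):
  59.984·x + 39.454·y = 4711.874622
  -83.228·x + 64.490·y = -728.590778
det = 59.984·64.490 − 39.454·-83.228 = 7152.045672
x = (4711.874622·64.490 − 39.454·-728.590778) / 7152.045672 = 46.506221
y = (59.984·-728.590778 − 4711.874622·-83.228) / 7152.045672 = 48.721181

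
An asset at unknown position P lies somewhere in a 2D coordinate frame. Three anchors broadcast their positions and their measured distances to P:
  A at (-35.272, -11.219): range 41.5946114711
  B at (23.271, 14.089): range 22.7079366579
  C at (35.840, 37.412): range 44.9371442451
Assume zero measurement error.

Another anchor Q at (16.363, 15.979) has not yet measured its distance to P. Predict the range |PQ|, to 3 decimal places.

eq1: (x + 35.272)² + (y + 11.219)² = 41.5946114711²
eq2: (x − 23.271)² + (y − 14.089)² = 22.7079366579²
eq3: (x − 35.840)² + (y − 37.412)² = 44.9371442451²
eq2−eq3, eq2−eq1 (x²,y² cancel):
  25.138·x + 46.646·y = 440.427436
  -117.086·x − 50.616·y = -584.520733
det = 25.138·-50.616 − 46.646·-117.086 = 4189.208548
x = (440.427436·-50.616 − 46.646·-584.520733) / 4189.208548 = 1.187069
y = (25.138·-584.520733 − 440.427436·-117.086) / 4189.208548 = 8.802189
|P − Q| = √((1.187069 − 16.363)² + (8.802189 − 15.979)²) = 16.787361

16.787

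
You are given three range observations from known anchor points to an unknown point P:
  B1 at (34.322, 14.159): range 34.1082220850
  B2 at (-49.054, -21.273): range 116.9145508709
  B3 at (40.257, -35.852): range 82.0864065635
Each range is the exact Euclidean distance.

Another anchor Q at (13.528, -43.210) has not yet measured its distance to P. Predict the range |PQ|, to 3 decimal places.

eq1: (x − 34.322)² + (y − 14.159)² = 34.1082220850²
eq2: (x + 49.054)² + (y + 21.273)² = 116.9145508709²
eq3: (x − 40.257)² + (y + 35.852)² = 82.0864065635²
eq1−eq2, eq1−eq3 (x²,y² cancel):
  -166.752·x − 70.864·y = -11025.282912
  11.870·x − 100.022·y = -4047.292341
det = -166.752·-100.022 − -70.864·11.870 = 17520.024224
x = (-11025.282912·-100.022 − -70.864·-4047.292341) / 17520.024224 = 46.573196
y = (-166.752·-4047.292341 − -11025.282912·11.870) / 17520.024224 = 45.991044
|P − Q| = √((46.573196 − 13.528)² + (45.991044 − -43.210)²) = 95.125239

95.125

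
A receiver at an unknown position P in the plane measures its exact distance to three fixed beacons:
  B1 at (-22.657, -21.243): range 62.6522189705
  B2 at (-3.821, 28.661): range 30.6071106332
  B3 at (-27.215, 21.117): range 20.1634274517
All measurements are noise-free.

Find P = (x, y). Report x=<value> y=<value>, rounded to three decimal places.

x=-31.954 y=40.716

eq1: (x + 22.657)² + (y + 21.243)² = 62.6522189705²
eq2: (x + 3.821)² + (y − 28.661)² = 30.6071106332²
eq3: (x + 27.215)² + (y − 21.117)² = 20.1634274517²
eq2−eq3, eq2−eq1 (x²,y² cancel):
  -46.788·x − 15.088·y = 880.762367
  -37.672·x − 99.808·y = -2859.953585
det = -46.788·-99.808 − -15.088·-37.672 = 4101.421568
x = (880.762367·-99.808 − -15.088·-2859.953585) / 4101.421568 = -31.954313
y = (-46.788·-2859.953585 − 880.762367·-37.672) / 4101.421568 = 40.715539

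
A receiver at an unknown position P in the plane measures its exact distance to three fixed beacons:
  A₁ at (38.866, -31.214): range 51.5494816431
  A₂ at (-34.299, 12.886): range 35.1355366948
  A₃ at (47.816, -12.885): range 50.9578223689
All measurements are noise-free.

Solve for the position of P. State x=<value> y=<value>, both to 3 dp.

x=-1.123 y=1.317

eq1: (x − 38.866)² + (y + 31.214)² = 51.5494816431²
eq2: (x + 34.299)² + (y − 12.886)² = 35.1355366948²
eq3: (x − 47.816)² + (y + 12.885)² = 50.9578223689²
eq2−eq3, eq2−eq1 (x²,y² cancel):
  164.230·x − 51.542·y = -252.271038
  146.330·x − 88.200·y = -280.433764
det = 164.230·-88.200 − -51.542·146.330 = -6942.945140
x = (-252.271038·-88.200 − -51.542·-280.433764) / -6942.945140 = -1.122894
y = (164.230·-280.433764 − -252.271038·146.330) / -6942.945140 = 1.316562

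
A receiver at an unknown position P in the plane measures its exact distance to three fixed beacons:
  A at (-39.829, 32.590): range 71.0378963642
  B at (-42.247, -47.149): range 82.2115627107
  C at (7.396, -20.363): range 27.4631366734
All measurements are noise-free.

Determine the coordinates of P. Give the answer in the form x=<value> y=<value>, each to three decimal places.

eq1: (x + 39.829)² + (y − 32.590)² = 71.0378963642²
eq2: (x + 42.247)² + (y + 47.149)² = 82.2115627107²
eq3: (x − 7.396)² + (y + 20.363)² = 27.4631366734²
eq3−eq1, eq3−eq2 (x²,y² cancel):
  -94.450·x + 105.906·y = -2113.054088
  -99.286·x − 53.572·y = -2466.032542
det = -94.450·-53.572 − 105.906·-99.286 = 15574.858516
x = (-2113.054088·-53.572 − 105.906·-2466.032542) / 15574.858516 = 24.036698
y = (-94.450·-2466.032542 − -2113.054088·-99.286) / 15574.858516 = 1.484449

x=24.037 y=1.484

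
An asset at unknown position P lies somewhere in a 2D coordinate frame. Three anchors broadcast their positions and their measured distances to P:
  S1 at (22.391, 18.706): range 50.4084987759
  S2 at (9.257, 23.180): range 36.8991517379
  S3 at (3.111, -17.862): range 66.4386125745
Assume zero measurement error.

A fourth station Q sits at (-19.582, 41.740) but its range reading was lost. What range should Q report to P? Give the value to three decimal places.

eq1: (x − 22.391)² + (y − 18.706)² = 50.4084987759²
eq2: (x − 9.257)² + (y − 23.180)² = 36.8991517379²
eq3: (x − 3.111)² + (y + 17.862)² = 66.4386125745²
eq2−eq3, eq2−eq1 (x²,y² cancel):
  -12.292·x − 82.084·y = -3346.816926
  26.268·x − 8.948·y = -951.202482
det = -12.292·-8.948 − -82.084·26.268 = 2266.171328
x = (-3346.816926·-8.948 − -82.084·-951.202482) / 2266.171328 = -21.238988
y = (-12.292·-951.202482 − -3346.816926·26.268) / 2266.171328 = 43.953591
|P − Q| = √((-21.238988 − -19.582)² + (43.953591 − 41.740)²) = 2.765067

2.765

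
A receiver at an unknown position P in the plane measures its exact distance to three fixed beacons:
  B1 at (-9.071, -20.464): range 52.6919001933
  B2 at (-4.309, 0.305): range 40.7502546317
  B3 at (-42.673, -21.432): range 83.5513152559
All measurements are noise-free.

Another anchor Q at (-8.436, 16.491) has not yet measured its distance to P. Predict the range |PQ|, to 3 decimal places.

eq1: (x + 9.071)² + (y + 20.464)² = 52.6919001933²
eq2: (x + 4.309)² + (y − 0.305)² = 40.7502546317²
eq3: (x + 42.673)² + (y + 21.432)² = 83.5513152559²
eq1−eq3, eq1−eq2 (x²,y² cancel):
  -67.204·x − 1.936·y = -2425.128719
  9.524·x + 41.538·y = 633.455262
det = -67.204·41.538 − -1.936·9.524 = -2773.081288
x = (-2425.128719·41.538 − -1.936·633.455262) / -2773.081288 = 35.883776
y = (-67.204·633.455262 − -2425.128719·9.524) / -2773.081288 = 7.022442
|P − Q| = √((35.883776 − -8.436)² + (7.022442 − 16.491)²) = 45.319931

45.320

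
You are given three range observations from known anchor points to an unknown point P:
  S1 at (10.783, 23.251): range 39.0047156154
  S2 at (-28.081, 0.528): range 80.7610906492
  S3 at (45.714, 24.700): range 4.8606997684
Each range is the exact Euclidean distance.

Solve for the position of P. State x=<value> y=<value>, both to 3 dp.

eq1: (x − 10.783)² + (y − 23.251)² = 39.0047156154²
eq2: (x + 28.081)² + (y − 0.528)² = 80.7610906492²
eq3: (x − 45.714)² + (y − 24.700)² = 4.8606997684²
eq3−eq2, eq3−eq1 (x²,y² cancel):
  -147.590·x − 48.344·y = -8409.765812
  -69.862·x − 2.898·y = -3540.719144
det = -147.590·-2.898 − -48.344·-69.862 = -2949.692708
x = (-8409.765812·-2.898 − -48.344·-3540.719144) / -2949.692708 = 49.768244
y = (-147.590·-3540.719144 − -8409.765812·-69.862) / -2949.692708 = 22.018674

x=49.768 y=22.019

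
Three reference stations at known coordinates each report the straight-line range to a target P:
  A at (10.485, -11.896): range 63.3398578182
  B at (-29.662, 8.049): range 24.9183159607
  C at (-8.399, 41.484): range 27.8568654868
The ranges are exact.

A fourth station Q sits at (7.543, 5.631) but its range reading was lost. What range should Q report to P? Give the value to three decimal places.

eq1: (x − 10.485)² + (y + 11.896)² = 63.3398578182²
eq2: (x + 29.662)² + (y − 8.049)² = 24.9183159607²
eq3: (x + 8.399)² + (y − 41.484)² = 27.8568654868²
eq3−eq1, eq3−eq2 (x²,y² cancel):
  37.768·x − 106.760·y = -4775.948050
  -42.526·x − 66.870·y = -691.762328
det = 37.768·-66.870 − -106.760·-42.526 = -7065.621920
x = (-4775.948050·-66.870 − -106.760·-691.762328) / -7065.621920 = -34.747840
y = (37.768·-691.762328 − -4775.948050·-42.526) / -7065.621920 = 32.442784
|P − Q| = √((-34.747840 − 7.543)² + (32.442784 − 5.631)²) = 50.073815

50.074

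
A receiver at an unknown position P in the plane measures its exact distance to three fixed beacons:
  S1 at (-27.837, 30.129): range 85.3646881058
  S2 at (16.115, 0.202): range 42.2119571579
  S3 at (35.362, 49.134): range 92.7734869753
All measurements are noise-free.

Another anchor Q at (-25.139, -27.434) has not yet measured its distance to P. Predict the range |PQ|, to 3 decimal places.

eq1: (x + 27.837)² + (y − 30.129)² = 85.3646881058²
eq2: (x − 16.115)² + (y − 0.202)² = 42.2119571579²
eq3: (x − 35.362)² + (y − 49.134)² = 92.7734869753²
eq2−eq3, eq2−eq1 (x²,y² cancel):
  38.494·x + 97.864·y = -3420.183587
  -87.904·x + 59.854·y = -4082.359467
det = 38.494·59.854 − 97.864·-87.904 = 10906.656932
x = (-3420.183587·59.854 − 97.864·-4082.359467) / 10906.656932 = 17.861051
y = (38.494·-4082.359467 − -3420.183587·-87.904) / 10906.656932 = -41.973830
|P − Q| = √((17.861051 − -25.139)² + (-41.973830 − -27.434)²) = 45.391751

45.392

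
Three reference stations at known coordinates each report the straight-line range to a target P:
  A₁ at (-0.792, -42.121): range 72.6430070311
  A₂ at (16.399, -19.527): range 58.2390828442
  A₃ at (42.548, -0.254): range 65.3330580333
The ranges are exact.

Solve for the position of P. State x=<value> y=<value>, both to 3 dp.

eq1: (x + 0.792)² + (y + 42.121)² = 72.6430070311²
eq2: (x − 16.399)² + (y + 19.527)² = 58.2390828442²
eq3: (x − 42.548)² + (y + 0.254)² = 65.3330580333²
eq3−eq2, eq3−eq1 (x²,y² cancel):
  -52.298·x − 38.546·y = -283.548189
  -86.680·x − 83.734·y = -1044.188914
det = -52.298·-83.734 − -38.546·-86.680 = 1037.953452
x = (-283.548189·-83.734 − -38.546·-1044.188914) / 1037.953452 = -15.903104
y = (-52.298·-1044.188914 − -283.548189·-86.680) / 1037.953452 = 28.932930

x=-15.903 y=28.933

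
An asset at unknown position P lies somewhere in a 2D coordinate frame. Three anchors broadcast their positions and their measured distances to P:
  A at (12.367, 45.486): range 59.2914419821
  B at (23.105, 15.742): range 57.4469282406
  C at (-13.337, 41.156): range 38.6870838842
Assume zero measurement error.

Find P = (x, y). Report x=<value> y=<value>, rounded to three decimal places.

x=-33.866 y=8.365

eq1: (x − 12.367)² + (y − 45.486)² = 59.2914419821²
eq2: (x − 23.105)² + (y − 15.742)² = 57.4469282406²
eq3: (x + 13.337)² + (y − 41.156)² = 38.6870838842²
eq2−eq1, eq2−eq3 (x²,y² cancel):
  -21.476·x + 59.488·y = 1224.941768
  -72.884·x + 50.828·y = 2893.499421
det = -21.476·50.828 − 59.488·-72.884 = 3244.141264
x = (1224.941768·50.828 − 59.488·2893.499421) / 3244.141264 = -33.866328
y = (-21.476·2893.499421 − 1224.941768·-72.884) / 3244.141264 = 8.365191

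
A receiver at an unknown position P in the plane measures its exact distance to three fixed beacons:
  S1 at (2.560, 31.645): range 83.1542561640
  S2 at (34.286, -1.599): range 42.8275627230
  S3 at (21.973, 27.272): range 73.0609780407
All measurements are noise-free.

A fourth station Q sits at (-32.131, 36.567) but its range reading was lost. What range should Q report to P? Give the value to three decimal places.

eq1: (x − 2.560)² + (y − 31.645)² = 83.1542561640²
eq2: (x − 34.286)² + (y + 1.599)² = 42.8275627230²
eq3: (x − 21.973)² + (y − 27.272)² = 73.0609780407²
eq3−eq1, eq3−eq2 (x²,y² cancel):
  -38.826·x + 8.746·y = -1795.338894
  24.626·x − 57.742·y = 3455.218267
det = -38.826·-57.742 − 8.746·24.626 = 2026.511896
x = (-1795.338894·-57.742 − 8.746·3455.218267) / 2026.511896 = 36.243123
y = (-38.826·3455.218267 − -1795.338894·24.626) / 2026.511896 = -44.381821
|P − Q| = √((36.243123 − -32.131)² + (-44.381821 − 36.567)²) = 105.960994

105.961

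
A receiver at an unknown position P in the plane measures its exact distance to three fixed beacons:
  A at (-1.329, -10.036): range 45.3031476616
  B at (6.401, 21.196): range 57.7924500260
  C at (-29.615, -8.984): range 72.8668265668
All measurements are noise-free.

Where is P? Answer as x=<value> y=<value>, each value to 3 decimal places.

x=41.540 y=-24.687

eq1: (x + 1.329)² + (y + 10.036)² = 45.3031476616²
eq2: (x − 6.401)² + (y − 21.196)² = 57.7924500260²
eq3: (x + 29.615)² + (y + 8.984)² = 72.8668265668²
eq3−eq2, eq3−eq1 (x²,y² cancel):
  72.032·x + 60.360·y = 1502.089870
  56.572·x − 2.104·y = 2401.926282
det = 72.032·-2.104 − 60.360·56.572 = -3566.241248
x = (1502.089870·-2.104 − 60.360·2401.926282) / -3566.241248 = 41.539721
y = (72.032·2401.926282 − 1502.089870·56.572) / -3566.241248 = -24.686868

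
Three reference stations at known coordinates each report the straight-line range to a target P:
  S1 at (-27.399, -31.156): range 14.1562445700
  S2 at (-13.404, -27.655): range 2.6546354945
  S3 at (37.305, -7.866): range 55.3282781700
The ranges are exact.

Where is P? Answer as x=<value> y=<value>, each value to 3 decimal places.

eq1: (x + 27.399)² + (y + 31.156)² = 14.1562445700²
eq2: (x + 13.404)² + (y + 27.655)² = 2.6546354945²
eq3: (x − 37.305)² + (y + 7.866)² = 55.3282781700²
eq2−eq3, eq2−eq1 (x²,y² cancel):
  101.418·x + 39.578·y = -2545.100536
  -27.990·x − 7.002·y = 583.583125
det = 101.418·-7.002 − 39.578·-27.990 = 397.659384
x = (-2545.100536·-7.002 − 39.578·583.583125) / 397.659384 = -13.268287
y = (101.418·583.583125 − -2545.100536·-27.990) / 397.659384 = -30.306164

x=-13.268 y=-30.306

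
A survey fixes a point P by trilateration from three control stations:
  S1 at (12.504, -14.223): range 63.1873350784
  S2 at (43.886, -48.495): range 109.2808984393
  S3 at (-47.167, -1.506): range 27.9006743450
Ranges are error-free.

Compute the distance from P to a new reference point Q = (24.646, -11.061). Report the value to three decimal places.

71.519

eq1: (x − 12.504)² + (y + 14.223)² = 63.1873350784²
eq2: (x − 43.886)² + (y + 48.495)² = 109.2808984393²
eq3: (x + 47.167)² + (y + 1.506)² = 27.9006743450²
eq2−eq1, eq2−eq3 (x²,y² cancel):
  -62.764·x + 68.544·y = 4030.573173
  -182.106·x + 93.978·y = 9113.115039
det = -62.764·93.978 − 68.544·-182.106 = 6583.838472
x = (4030.573173·93.978 − 68.544·9113.115039) / 6583.838472 = -37.343588
y = (-62.764·9113.115039 − 4030.573173·-182.106) / 6583.838472 = 24.608138
|P − Q| = √((-37.343588 − 24.646)² + (24.608138 − -11.061)²) = 71.519203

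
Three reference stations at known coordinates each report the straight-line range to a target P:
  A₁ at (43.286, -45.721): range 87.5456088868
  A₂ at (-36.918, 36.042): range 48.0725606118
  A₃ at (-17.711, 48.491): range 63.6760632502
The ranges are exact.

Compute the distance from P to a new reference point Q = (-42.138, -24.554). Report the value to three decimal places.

eq1: (x − 43.286)² + (y + 45.721)² = 87.5456088868²
eq2: (x + 36.918)² + (y − 36.042)² = 48.0725606118²
eq3: (x + 17.711)² + (y − 48.491)² = 63.6760632502²
eq1−eq3, eq1−eq2 (x²,y² cancel):
  -121.994·x + 188.424·y = 2310.561569
  -160.408·x + 163.526·y = 4051.139403
det = -121.994·163.526 − 188.424·-160.408 = 10275.526148
x = (2310.561569·163.526 − 188.424·4051.139403) / 10275.526148 = -37.515840
y = (-121.994·4051.139403 − 2310.561569·-160.408) / 10275.526148 = -12.026843
|P − Q| = √((-37.515840 − -42.138)² + (-12.026843 − -24.554)²) = 13.352678

13.353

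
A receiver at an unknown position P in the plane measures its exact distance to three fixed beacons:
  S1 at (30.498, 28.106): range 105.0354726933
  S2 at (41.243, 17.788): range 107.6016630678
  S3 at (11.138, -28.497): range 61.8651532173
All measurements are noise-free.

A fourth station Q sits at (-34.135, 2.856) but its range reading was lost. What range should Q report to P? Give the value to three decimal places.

eq1: (x − 30.498)² + (y − 28.106)² = 105.0354726933²
eq2: (x − 41.243)² + (y − 17.788)² = 107.6016630678²
eq3: (x − 11.138)² + (y + 28.497)² = 61.8651532173²
eq1−eq2, eq1−eq3 (x²,y² cancel):
  21.490·x − 20.636·y = -248.344618
  -38.720·x − 113.206·y = 6421.212154
det = 21.490·-113.206 − -20.636·-38.720 = -3231.822860
x = (-248.344618·-113.206 − -20.636·6421.212154) / -3231.822860 = -49.700198
y = (21.490·6421.212154 − -248.344618·-38.720) / -3231.822860 = -39.722457
|P − Q| = √((-49.700198 − -34.135)² + (-39.722457 − 2.856)²) = 45.334318

45.334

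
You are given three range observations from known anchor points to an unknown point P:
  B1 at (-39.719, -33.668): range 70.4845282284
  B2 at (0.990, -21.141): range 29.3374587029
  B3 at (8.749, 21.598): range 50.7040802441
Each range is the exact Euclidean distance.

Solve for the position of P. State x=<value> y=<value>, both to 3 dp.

eq1: (x + 39.719)² + (y + 33.668)² = 70.4845282284²
eq2: (x − 0.990)² + (y + 21.141)² = 29.3374587029²
eq3: (x − 8.749)² + (y − 21.598)² = 50.7040802441²
eq1−eq2, eq1−eq3 (x²,y² cancel):
  81.418·x + 25.054·y = 1844.171032
  96.936·x + 110.532·y = 229.050386
det = 81.418·110.532 − 25.054·96.936 = 6570.659832
x = (1844.171032·110.532 − 25.054·229.050386) / 6570.659832 = 30.149375
y = (81.418·229.050386 − 1844.171032·96.936) / 6570.659832 = -24.368594

x=30.149 y=-24.369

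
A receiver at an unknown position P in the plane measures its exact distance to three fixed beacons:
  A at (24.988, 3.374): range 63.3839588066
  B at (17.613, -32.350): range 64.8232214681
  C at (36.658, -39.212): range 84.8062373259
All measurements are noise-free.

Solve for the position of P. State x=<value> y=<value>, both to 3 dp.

eq1: (x − 24.988)² + (y − 3.374)² = 63.3839588066²
eq2: (x − 17.613)² + (y + 32.350)² = 64.8232214681²
eq3: (x − 36.658)² + (y + 39.212)² = 84.8062373259²
eq1−eq2, eq1−eq3 (x²,y² cancel):
  -14.750·x − 71.448·y = 536.432441
  23.340·x − 85.172·y = -928.965767
det = -14.750·-85.172 − -71.448·23.340 = 2923.883320
x = (536.432441·-85.172 − -71.448·-928.965767) / 2923.883320 = -38.326348
y = (-14.750·-928.965767 − 536.432441·23.340) / 2923.883320 = 0.404227

x=-38.326 y=0.404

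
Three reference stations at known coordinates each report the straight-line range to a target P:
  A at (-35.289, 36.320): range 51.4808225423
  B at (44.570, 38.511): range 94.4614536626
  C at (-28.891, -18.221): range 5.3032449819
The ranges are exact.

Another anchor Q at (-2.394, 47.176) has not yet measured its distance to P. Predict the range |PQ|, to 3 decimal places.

eq1: (x + 35.289)² + (y − 36.320)² = 51.4808225423²
eq2: (x − 44.570)² + (y − 38.511)² = 94.4614536626²
eq3: (x + 28.891)² + (y + 18.221)² = 5.3032449819²
eq3−eq1, eq3−eq2 (x²,y² cancel):
  -12.796·x + 109.082·y = -1224.389483
  146.922·x + 113.464·y = -6591.954522
det = -12.796·113.464 − 109.082·146.922 = -17478.430948
x = (-1224.389483·113.464 − 109.082·-6591.954522) / -17478.430948 = -33.191735
y = (-12.796·-6591.954522 − -1224.389483·146.922) / -17478.430948 = -15.118085
|P − Q| = √((-33.191735 − -2.394)² + (-15.118085 − 47.176)²) = 69.491392

69.491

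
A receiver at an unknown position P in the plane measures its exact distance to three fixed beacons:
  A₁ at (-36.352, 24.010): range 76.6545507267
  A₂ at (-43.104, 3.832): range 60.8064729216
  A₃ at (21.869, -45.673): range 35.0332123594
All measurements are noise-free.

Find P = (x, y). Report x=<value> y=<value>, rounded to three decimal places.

x=-13.006 y=-49.003

eq1: (x + 36.352)² + (y − 24.010)² = 76.6545507267²
eq2: (x + 43.104)² + (y − 3.832)² = 60.8064729216²
eq3: (x − 21.869)² + (y + 45.673)² = 35.0332123594²
eq3−eq2, eq3−eq1 (x²,y² cancel):
  -129.946·x + 99.010·y = -3161.738231
  -116.442·x + 139.366·y = -5314.922265
det = -129.946·139.366 − 99.010·-116.442 = -6581.131816
x = (-3161.738231·139.366 − 99.010·-5314.922265) / -6581.131816 = -13.005611
y = (-129.946·-5314.922265 − -3161.738231·-116.442) / -6581.131816 = -49.002782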